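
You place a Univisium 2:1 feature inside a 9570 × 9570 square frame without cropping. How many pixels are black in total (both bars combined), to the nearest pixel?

45792450 pixels

Since 2.000 > 1.000, the feature is width-limited.
The feature is 9570 × 1/2 ≈ 4785.0000 px tall.
Black = 9570 − 4785.0000 = 4785.0000 px.
That's 4785.0000 × 9570 ≈ 45792450 black pixels.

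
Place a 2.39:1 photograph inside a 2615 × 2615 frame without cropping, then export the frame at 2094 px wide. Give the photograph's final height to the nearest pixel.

Fitted into 2615×2615, the photograph spans the width; its height is 2615 / 2.390 ≈ 1094.14 px.
The frame scales by 2094/2615 = 0.8008; 1094.14 × 0.8008 ≈ 876.15 px.

876 px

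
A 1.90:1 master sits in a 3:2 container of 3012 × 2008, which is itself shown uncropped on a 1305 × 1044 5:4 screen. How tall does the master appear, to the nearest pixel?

687 px

Inside the 3012×2008 canvas the master is width-limited at 3012.00 × 1585.26.
The 3:2 canvas is width-limited in 1305×1044, giving 1305.00 × 870.00; scale factor 0.4333.
So the master's height is 1585.26 × 0.4333 ≈ 686.84.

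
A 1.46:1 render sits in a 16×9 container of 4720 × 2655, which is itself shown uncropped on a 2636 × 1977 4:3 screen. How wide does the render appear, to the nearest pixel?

Inside the 4720×2655 canvas the render is height-limited at 3876.30 × 2655.00.
The 16×9 canvas is width-limited in 2636×1977, giving 2636.00 × 1482.75; scale factor 0.5585.
Applying the same ×0.5585: 3876.30 → 2164.82.

2165 px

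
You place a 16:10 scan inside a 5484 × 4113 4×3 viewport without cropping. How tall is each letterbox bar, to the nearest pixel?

16:10 is wider than 4×3, so it spans the full width.
That makes the image 3427.50 px tall (5484 × 10/16).
Black = 4113 − 3427.50 = 685.50 px, or 342.75 per bar.

343 px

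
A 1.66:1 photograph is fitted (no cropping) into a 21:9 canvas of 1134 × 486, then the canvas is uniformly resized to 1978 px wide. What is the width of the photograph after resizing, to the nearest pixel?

At 1134×486 the photograph is height-limited, so width = 486 × 1.660 ≈ 806.76 px.
The frame scales by 1978/1134 = 1.7443; 806.76 × 1.7443 ≈ 1407.21 px.

1407 px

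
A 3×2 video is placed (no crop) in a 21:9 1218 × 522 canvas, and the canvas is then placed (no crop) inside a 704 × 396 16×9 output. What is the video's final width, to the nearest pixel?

453 px

3×2 in 1218×522: fills the height, so the video is 783.00 × 522.00.
The 21:9 canvas is width-limited in 704×396, giving 704.00 × 301.71; scale factor 0.5780.
So the video's width is 783.00 × 0.5780 ≈ 452.57.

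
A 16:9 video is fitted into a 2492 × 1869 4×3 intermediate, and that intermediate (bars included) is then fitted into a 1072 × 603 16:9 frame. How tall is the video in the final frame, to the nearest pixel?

16:9 in 2492×1869: fills the width, so the video is 2492.00 × 1401.75.
The 4×3 canvas is height-limited in 1072×603, giving 804.00 × 603.00; scale factor 0.3226.
Applying the same ×0.3226: 1401.75 → 452.25.

452 px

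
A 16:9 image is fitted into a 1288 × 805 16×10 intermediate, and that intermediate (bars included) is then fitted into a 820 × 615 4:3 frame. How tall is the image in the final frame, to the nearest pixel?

461 px

Inside the 1288×805 canvas the image is width-limited at 1288.00 × 724.50.
Second fit — the 16×10 canvas into 820×615 spans the width: 820.00 × 512.50 (×0.6366 from 1288×805).
Applying the same ×0.6366: 724.50 → 461.25.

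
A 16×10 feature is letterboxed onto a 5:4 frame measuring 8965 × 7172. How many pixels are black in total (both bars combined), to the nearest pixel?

14064964 pixels

16×10 (1.600) > 5:4 (1.250), so the feature fills the width.
Content height = 8965 × 10/16 ≈ 5603.1250 px.
7172 − 5603.1250 = 1568.8750 px of bars.
That's 1568.8750 × 8965 ≈ 14064964 black pixels.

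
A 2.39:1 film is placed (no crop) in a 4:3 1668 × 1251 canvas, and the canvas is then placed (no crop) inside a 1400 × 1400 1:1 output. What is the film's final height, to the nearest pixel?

586 px

First fit — 2.39:1 into 1668×1251 spans the width: 1668.00 × 697.91.
4:3 in 1400×1400: fills the width, so the intermediate becomes 1400.00 × 1050.00 — a scale of ×0.8393.
The film scales with it: height 697.91 × 0.8393 ≈ 585.77.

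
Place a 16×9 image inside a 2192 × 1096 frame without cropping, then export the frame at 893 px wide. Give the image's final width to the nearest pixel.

Fitted into 2192×1096, the image spans the height; its width is 1096 × 16/9 ≈ 1948.44 px.
The frame scales by 893/2192 = 0.4074; 1948.44 × 0.4074 ≈ 793.78 px.

794 px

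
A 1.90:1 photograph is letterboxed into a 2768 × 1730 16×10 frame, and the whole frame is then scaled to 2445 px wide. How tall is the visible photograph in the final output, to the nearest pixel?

1287 px

At 2768×1730 the photograph is width-limited, so height = 2768 / 1.900 ≈ 1456.84 px.
Scaling 2768 → 2445 is ×0.8833, so the height becomes 1456.84 × 0.8833 ≈ 1286.84 px.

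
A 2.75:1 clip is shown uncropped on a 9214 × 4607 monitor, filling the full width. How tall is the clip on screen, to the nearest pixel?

That makes the image 3350.55 px tall (9214 / 2.750).

3351 px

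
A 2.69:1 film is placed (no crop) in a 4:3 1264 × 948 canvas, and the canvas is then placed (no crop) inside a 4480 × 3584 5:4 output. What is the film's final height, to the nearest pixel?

Inside the 1264×948 canvas the film is width-limited at 1264.00 × 469.89.
4:3 in 4480×3584: fills the width, so the intermediate becomes 4480.00 × 3360.00 — a scale of ×3.5443.
So the film's height is 469.89 × 3.5443 ≈ 1665.43.

1665 px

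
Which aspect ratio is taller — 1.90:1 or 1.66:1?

1.66:1

1.9 and 1.66; 1.9 > 1.66. The smaller width-to-height ratio is the taller frame.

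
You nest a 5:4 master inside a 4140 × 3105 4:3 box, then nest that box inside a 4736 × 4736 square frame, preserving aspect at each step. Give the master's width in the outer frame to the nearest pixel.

5:4 in 4140×3105: fills the height, so the master is 3881.25 × 3105.00.
The 4:3 canvas is width-limited in 4736×4736, giving 4736.00 × 3552.00; scale factor 1.1440.
So the master's width is 3881.25 × 1.1440 ≈ 4440.00.

4440 px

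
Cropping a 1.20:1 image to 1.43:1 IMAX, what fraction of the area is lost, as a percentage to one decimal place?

16.1%

1.43:1 IMAX is wider than 1.20:1, so the crop keeps the full width and trims the height.
(1.200)/(1.430) ≈ 0.839 of the area survives, leaving 16.08% discarded.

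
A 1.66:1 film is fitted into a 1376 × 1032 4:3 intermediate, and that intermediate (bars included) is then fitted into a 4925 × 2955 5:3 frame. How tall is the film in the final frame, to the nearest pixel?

1.66:1 in 1376×1032: fills the width, so the film is 1376.00 × 828.92.
4:3 in 4925×2955: fills the height, so the intermediate becomes 3940.00 × 2955.00 — a scale of ×2.8634.
So the film's height is 828.92 × 2.8634 ≈ 2373.49.

2373 px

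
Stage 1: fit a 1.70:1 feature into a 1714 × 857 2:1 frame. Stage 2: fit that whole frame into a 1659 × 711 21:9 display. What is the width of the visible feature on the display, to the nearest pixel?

1209 px

Inside the 1714×857 canvas the feature is height-limited at 1456.90 × 857.00.
2:1 in 1659×711: fills the height, so the intermediate becomes 1422.00 × 711.00 — a scale of ×0.8296.
Applying the same ×0.8296: 1456.90 → 1208.70.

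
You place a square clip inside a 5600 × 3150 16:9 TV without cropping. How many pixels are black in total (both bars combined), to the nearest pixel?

square (1.000) < 16:9 (1.778), so the clip fills the height.
The clip is 3150 × 1/1 ≈ 3150.0000 px wide.
Leftover width: 5600 − 3150.0000 = 2450.0000 px.
Across the 3150-px span: 2450.0000 × 3150 ≈ 7717500 px.

7717500 pixels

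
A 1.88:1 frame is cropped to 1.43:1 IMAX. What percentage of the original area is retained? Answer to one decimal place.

76.1%

1.43:1 IMAX is narrower than 1.88:1, so the crop keeps the full height and trims the width.
(1.430)/(1.880) ≈ 0.761 of the area survives.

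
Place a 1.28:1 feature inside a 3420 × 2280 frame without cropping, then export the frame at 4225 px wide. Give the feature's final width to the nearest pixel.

3605 px

In the 3420×2280 frame the feature fills the height: width = 2280 × 1.280 ≈ 2918.40 px.
The frame scales by 4225/3420 = 1.2354; 2918.40 × 1.2354 ≈ 3605.33 px.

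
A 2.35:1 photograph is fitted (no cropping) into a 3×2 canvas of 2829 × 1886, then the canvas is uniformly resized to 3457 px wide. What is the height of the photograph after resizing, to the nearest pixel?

1471 px

At 2829×1886 the photograph is width-limited, so height = 2829 / 2.350 ≈ 1203.83 px.
The frame scales by 3457/2829 = 1.2220; 1203.83 × 1.2220 ≈ 1471.06 px.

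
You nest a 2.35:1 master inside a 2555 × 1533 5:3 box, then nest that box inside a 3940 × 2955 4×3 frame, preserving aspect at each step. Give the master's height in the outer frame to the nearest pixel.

1677 px

First fit — 2.35:1 into 2555×1533 spans the width: 2555.00 × 1087.23.
The 5:3 canvas is width-limited in 3940×2955, giving 3940.00 × 2364.00; scale factor 1.5421.
Applying the same ×1.5421: 1087.23 → 1676.60.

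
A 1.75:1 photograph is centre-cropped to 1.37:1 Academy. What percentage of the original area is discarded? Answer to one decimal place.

Going from 1.75:1 to 1.37:1 Academy means cutting width while keeping height.
Fraction kept = (1.370)/(1.750) ≈ 78.29%, so 21.71% is lost.

21.7%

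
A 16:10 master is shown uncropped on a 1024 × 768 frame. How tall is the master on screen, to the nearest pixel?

Since 1.600 > 1.333, the master is width-limited.
Content height = 1024 × 10/16 ≈ 640.00 px.

640 px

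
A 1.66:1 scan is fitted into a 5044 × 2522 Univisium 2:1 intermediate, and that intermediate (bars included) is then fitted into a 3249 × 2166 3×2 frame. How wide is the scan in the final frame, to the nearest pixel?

Inside the 5044×2522 canvas the scan is height-limited at 4186.52 × 2522.00.
Univisium 2:1 in 3249×2166: fills the width, so the intermediate becomes 3249.00 × 1624.50 — a scale of ×0.6441.
The scan scales with it: width 4186.52 × 0.6441 ≈ 2696.67.

2697 px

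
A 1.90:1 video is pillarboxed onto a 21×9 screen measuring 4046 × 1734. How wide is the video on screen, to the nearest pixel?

3295 px

1.90:1 (1.900) < 21×9 (2.333), so the video fills the height.
Content width = 1734 × 1.900 ≈ 3294.60 px.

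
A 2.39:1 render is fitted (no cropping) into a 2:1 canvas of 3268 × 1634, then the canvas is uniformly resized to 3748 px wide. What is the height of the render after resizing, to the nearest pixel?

1568 px

In the 3268×1634 frame the render fills the width: height = 3268 / 2.390 ≈ 1367.36 px.
The frame scales by 3748/3268 = 1.1469; 1367.36 × 1.1469 ≈ 1568.20 px.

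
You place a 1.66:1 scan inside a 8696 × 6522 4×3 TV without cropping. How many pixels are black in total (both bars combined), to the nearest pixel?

1.66:1 (1.660) > 4×3 (1.333), so the scan fills the width.
The scan is 8696 / 1.660 ≈ 5238.5542 px tall.
Black = 6522 − 5238.5542 = 1283.4458 px.
Bar area = 1283.4458 × 8696 ≈ 11160845 px.

11160845 pixels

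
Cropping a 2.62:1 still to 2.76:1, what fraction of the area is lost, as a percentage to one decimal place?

2.76:1 is wider than 2.62:1, so the crop keeps the full width and trims the height.
Fraction kept = (2.620)/(2.760) ≈ 94.93%, so 5.07% is lost.

5.1%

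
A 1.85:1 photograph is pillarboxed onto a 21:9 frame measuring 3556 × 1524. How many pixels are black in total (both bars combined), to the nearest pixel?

1122578 pixels

Since 1.850 < 2.333, the photograph is height-limited.
Content width = 1524 × 1.850 ≈ 2819.4000 px.
Black = 3556 − 2819.4000 = 736.6000 px.
Bar area = 736.6000 × 1524 ≈ 1122578 px.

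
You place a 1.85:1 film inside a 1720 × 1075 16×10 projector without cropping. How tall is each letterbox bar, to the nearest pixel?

73 px

1.85:1 (1.850) > 16×10 (1.600), so the film fills the width.
That makes the image 929.73 px tall (1720 / 1.850).
Black = 1075 − 929.73 = 145.27 px, or 72.64 per bar.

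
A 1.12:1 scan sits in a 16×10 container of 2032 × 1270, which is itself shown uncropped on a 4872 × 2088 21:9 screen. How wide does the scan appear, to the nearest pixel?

2339 px

1.12:1 in 2032×1270: fills the height, so the scan is 1422.40 × 1270.00.
The 16×10 canvas is height-limited in 4872×2088, giving 3340.80 × 2088.00; scale factor 1.6441.
Applying the same ×1.6441: 1422.40 → 2338.56.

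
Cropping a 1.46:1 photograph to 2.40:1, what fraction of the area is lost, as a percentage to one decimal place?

Going from 1.46:1 to 2.40:1 means cutting height while keeping width.
Area ratio = (1.460)/(2.400) = 60.83%; the remaining 39.17% is cropped out.

39.2%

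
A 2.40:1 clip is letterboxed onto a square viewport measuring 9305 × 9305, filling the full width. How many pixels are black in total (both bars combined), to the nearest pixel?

Content height = 9305 / 2.400 ≈ 3877.0833 px.
Black = 9305 − 3877.0833 = 5427.9167 px.
That's 5427.9167 × 9305 ≈ 50506765 black pixels.

50506765 pixels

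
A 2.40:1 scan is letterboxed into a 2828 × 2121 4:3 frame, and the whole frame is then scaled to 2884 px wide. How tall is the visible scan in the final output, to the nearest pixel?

Fitted into 2828×2121, the scan spans the width; its height is 2828 / 2.400 ≈ 1178.33 px.
Resizing to 2884 px wide multiplies everything by 1.0198: 1178.33 → 1201.67 px.

1202 px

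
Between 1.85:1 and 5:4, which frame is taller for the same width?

5:4

1.85 and 5:4 = 1.25; 1.85 > 1.25. The smaller width-to-height ratio is the taller frame.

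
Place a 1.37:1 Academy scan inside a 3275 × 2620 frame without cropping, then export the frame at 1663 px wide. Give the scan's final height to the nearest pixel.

1214 px

At 3275×2620 the scan is width-limited, so height = 3275 / 1.370 ≈ 2390.51 px.
Scaling 3275 → 1663 is ×0.5078, so the height becomes 2390.51 × 0.5078 ≈ 1213.87 px.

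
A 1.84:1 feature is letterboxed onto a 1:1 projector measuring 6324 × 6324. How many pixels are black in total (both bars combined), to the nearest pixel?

18257663 pixels

1.84:1 is wider than 1:1, so it spans the full width.
That makes the image 3436.9565 px tall (6324 / 1.840).
Leftover height: 6324 − 3436.9565 = 2887.0435 px.
Across the 6324-px span: 2887.0435 × 6324 ≈ 18257663 px.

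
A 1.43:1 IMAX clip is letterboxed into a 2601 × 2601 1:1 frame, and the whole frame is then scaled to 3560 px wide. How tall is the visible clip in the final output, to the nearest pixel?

2490 px

In the 2601×2601 frame the clip fills the width: height = 2601 / 1.430 ≈ 1818.88 px.
Resizing to 3560 px wide multiplies everything by 1.3687: 1818.88 → 2489.51 px.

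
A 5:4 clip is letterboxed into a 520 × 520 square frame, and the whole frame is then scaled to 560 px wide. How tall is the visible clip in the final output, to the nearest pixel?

At 520×520 the clip is width-limited, so height = 520 × 4/5 ≈ 416.00 px.
Scaling 520 → 560 is ×1.0769, so the height becomes 416.00 × 1.0769 ≈ 448.00 px.

448 px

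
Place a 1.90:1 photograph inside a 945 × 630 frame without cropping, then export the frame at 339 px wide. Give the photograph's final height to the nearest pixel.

178 px

Fitted into 945×630, the photograph spans the width; its height is 945 / 1.900 ≈ 497.37 px.
Scaling 945 → 339 is ×0.3587, so the height becomes 497.37 × 0.3587 ≈ 178.42 px.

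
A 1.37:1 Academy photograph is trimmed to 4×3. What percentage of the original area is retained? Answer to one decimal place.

4×3 is narrower than 1.37:1 Academy, so the crop keeps the full height and trims the width.
Area ratio = (1.333)/(1.370) = 97.32% retained.

97.3%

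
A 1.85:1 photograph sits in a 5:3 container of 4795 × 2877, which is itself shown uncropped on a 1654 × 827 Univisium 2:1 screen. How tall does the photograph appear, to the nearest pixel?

1.85:1 in 4795×2877: fills the width, so the photograph is 4795.00 × 2591.89.
The 5:3 canvas is height-limited in 1654×827, giving 1378.33 × 827.00; scale factor 0.2875.
The photograph scales with it: height 2591.89 × 0.2875 ≈ 745.05.

745 px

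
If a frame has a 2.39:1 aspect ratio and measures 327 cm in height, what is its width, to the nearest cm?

782 cm

Width = 327 × 2.390 = 781.53.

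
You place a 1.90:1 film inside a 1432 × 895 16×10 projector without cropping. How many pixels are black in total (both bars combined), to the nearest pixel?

202364 pixels

1.90:1 is wider than 16×10, so it spans the full width.
Content height = 1432 / 1.900 ≈ 753.6842 px.
895 − 753.6842 = 141.3158 px of bars.
That's 141.3158 × 1432 ≈ 202364 black pixels.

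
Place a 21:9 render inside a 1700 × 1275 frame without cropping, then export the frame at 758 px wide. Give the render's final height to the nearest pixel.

325 px

In the 1700×1275 frame the render fills the width: height = 1700 × 9/21 ≈ 728.57 px.
The frame scales by 758/1700 = 0.4459; 728.57 × 0.4459 ≈ 324.86 px.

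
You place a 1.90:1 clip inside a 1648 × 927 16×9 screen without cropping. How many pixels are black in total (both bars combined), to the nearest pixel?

98273 pixels

1.90:1 (1.900) > 16×9 (1.778), so the clip fills the width.
That makes the image 867.3684 px tall (1648 / 1.900).
Leftover height: 927 − 867.3684 = 59.6316 px.
That's 59.6316 × 1648 ≈ 98273 black pixels.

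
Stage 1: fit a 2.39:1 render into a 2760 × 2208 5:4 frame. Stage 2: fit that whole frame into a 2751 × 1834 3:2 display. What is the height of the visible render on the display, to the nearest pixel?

959 px

Inside the 2760×2208 canvas the render is width-limited at 2760.00 × 1154.81.
The 5:4 canvas is height-limited in 2751×1834, giving 2292.50 × 1834.00; scale factor 0.8306.
The render scales with it: height 1154.81 × 0.8306 ≈ 959.21.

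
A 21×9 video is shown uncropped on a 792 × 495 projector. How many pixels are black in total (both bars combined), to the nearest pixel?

123213 pixels

Since 2.333 > 1.600, the video is width-limited.
Content height = 792 × 9/21 ≈ 339.4286 px.
Leftover height: 495 − 339.4286 = 155.5714 px.
Across the 792-px span: 155.5714 × 792 ≈ 123213 px.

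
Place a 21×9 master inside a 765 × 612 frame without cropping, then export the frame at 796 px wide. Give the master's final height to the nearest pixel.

341 px

At 765×612 the master is width-limited, so height = 765 × 9/21 ≈ 327.86 px.
Scaling 765 → 796 is ×1.0405, so the height becomes 327.86 × 1.0405 ≈ 341.14 px.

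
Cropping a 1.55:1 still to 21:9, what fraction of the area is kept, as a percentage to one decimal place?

The width stays; only height is cut (since 21:9 is wider than 1.55:1).
Area ratio = (1.550)/(2.333) = 66.43% retained.

66.4%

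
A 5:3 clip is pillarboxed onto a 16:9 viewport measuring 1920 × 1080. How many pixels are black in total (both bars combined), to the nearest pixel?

Since 1.667 < 1.778, the clip is height-limited.
Content width = 1080 × 5/3 ≈ 1800.0000 px.
Black = 1920 − 1800.0000 = 120.0000 px.
Bar area = 120.0000 × 1080 ≈ 129600 px.

129600 pixels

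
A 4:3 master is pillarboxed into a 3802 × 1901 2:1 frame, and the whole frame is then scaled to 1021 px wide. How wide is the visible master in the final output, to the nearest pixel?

At 3802×1901 the master is height-limited, so width = 1901 × 4/3 ≈ 2534.67 px.
Resizing to 1021 px wide multiplies everything by 0.2685: 2534.67 → 680.67 px.

681 px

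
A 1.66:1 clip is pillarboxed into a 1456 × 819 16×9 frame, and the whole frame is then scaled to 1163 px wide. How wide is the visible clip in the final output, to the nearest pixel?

In the 1456×819 frame the clip fills the height: width = 819 × 1.660 ≈ 1359.54 px.
Scaling 1456 → 1163 is ×0.7988, so the width becomes 1359.54 × 0.7988 ≈ 1085.95 px.

1086 px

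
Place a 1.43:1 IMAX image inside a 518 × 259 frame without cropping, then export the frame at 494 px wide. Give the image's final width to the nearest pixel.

At 518×259 the image is height-limited, so width = 259 × 1.430 ≈ 370.37 px.
The frame scales by 494/518 = 0.9537; 370.37 × 0.9537 ≈ 353.21 px.

353 px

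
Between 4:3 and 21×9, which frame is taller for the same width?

4:3 = 1.333 and 21×9 = 2.333; 2.333 > 1.333. The smaller width-to-height ratio is the taller frame.

4:3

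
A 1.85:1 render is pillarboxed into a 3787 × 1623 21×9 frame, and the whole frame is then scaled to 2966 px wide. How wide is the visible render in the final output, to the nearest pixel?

2352 px

In the 3787×1623 frame the render fills the height: width = 1623 × 1.850 ≈ 3002.55 px.
Resizing to 2966 px wide multiplies everything by 0.7832: 3002.55 → 2351.61 px.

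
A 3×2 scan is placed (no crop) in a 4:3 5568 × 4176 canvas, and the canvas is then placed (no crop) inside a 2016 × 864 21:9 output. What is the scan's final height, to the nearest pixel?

768 px

Inside the 5568×4176 canvas the scan is width-limited at 5568.00 × 3712.00.
The 4:3 canvas is height-limited in 2016×864, giving 1152.00 × 864.00; scale factor 0.2069.
So the scan's height is 3712.00 × 0.2069 ≈ 768.00.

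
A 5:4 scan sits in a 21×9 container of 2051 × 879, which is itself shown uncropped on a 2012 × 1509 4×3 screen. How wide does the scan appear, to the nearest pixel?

1078 px

5:4 in 2051×879: fills the height, so the scan is 1098.75 × 879.00.
The 21×9 canvas is width-limited in 2012×1509, giving 2012.00 × 862.29; scale factor 0.9810.
The scan scales with it: width 1098.75 × 0.9810 ≈ 1077.86.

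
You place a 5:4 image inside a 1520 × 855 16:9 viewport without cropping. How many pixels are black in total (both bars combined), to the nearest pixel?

385819 pixels

5:4 (1.250) < 16:9 (1.778), so the image fills the height.
The image is 855 × 5/4 ≈ 1068.7500 px wide.
Black = 1520 − 1068.7500 = 451.2500 px.
Bar area = 451.2500 × 855 ≈ 385819 px.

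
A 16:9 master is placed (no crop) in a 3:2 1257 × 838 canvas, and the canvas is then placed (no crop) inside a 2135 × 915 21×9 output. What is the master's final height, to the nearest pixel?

772 px

First fit — 16:9 into 1257×838 spans the width: 1257.00 × 707.06.
3:2 in 2135×915: fills the height, so the intermediate becomes 1372.50 × 915.00 — a scale of ×1.0919.
So the master's height is 707.06 × 1.0919 ≈ 772.03.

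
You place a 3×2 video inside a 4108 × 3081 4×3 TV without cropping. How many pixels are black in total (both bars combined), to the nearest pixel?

1406305 pixels

3×2 (1.500) > 4×3 (1.333), so the video fills the width.
The video is 4108 × 2/3 ≈ 2738.6667 px tall.
Black = 3081 − 2738.6667 = 342.3333 px.
That's 342.3333 × 4108 ≈ 1406305 black pixels.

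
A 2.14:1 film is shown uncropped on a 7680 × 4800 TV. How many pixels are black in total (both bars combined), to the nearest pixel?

2.14:1 (2.140) > 16:10 (1.600), so the film fills the width.
Content height = 7680 / 2.140 ≈ 3588.7850 px.
Black = 4800 − 3588.7850 = 1211.2150 px.
That's 1211.2150 × 7680 ≈ 9302131 black pixels.

9302131 pixels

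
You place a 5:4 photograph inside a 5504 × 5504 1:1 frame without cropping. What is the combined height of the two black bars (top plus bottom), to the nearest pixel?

1101 px

5:4 is wider than 1:1, so it spans the full width.
That makes the image 4403.20 px tall (5504 × 4/5).
Leftover height: 5504 − 4403.20 = 1100.80 px.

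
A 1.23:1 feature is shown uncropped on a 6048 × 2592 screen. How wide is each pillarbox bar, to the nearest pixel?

Since 1.230 < 2.333, the feature is height-limited.
The feature is 2592 × 1.230 ≈ 3188.16 px wide.
Leftover width: 6048 − 3188.16 = 2859.84 px → 1429.92 each side.

1430 px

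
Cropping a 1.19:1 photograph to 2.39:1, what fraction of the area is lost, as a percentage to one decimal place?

50.2%

The width stays; only height is cut (since 2.39:1 is wider than 1.19:1).
Fraction kept = (1.190)/(2.390) ≈ 49.79%, so 50.21% is lost.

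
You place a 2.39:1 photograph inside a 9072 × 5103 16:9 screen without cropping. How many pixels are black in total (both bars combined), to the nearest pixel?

Since 2.390 > 1.778, the photograph is width-limited.
The photograph is 9072 / 2.390 ≈ 3795.8159 px tall.
5103 − 3795.8159 = 1307.1841 px of bars.
That's 1307.1841 × 9072 ≈ 11858774 black pixels.

11858774 pixels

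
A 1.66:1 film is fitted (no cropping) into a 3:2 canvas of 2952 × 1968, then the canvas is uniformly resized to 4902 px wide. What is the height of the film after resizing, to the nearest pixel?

In the 2952×1968 frame the film fills the width: height = 2952 / 1.660 ≈ 1778.31 px.
Resizing to 4902 px wide multiplies everything by 1.6606: 1778.31 → 2953.01 px.

2953 px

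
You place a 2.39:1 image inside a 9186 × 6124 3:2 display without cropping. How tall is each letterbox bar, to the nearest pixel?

1140 px

2.39:1 (2.390) > 3:2 (1.500), so the image fills the width.
Content height = 9186 / 2.390 ≈ 3843.51 px.
Leftover height: 6124 − 3843.51 = 2280.49 px → 1140.24 each side.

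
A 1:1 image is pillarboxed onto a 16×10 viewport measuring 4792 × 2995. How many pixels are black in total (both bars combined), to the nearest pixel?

1:1 (1.000) < 16×10 (1.600), so the image fills the height.
Content width = 2995 × 1/1 ≈ 2995.0000 px.
4792 − 2995.0000 = 1797.0000 px of bars.
Across the 2995-px span: 1797.0000 × 2995 ≈ 5382015 px.

5382015 pixels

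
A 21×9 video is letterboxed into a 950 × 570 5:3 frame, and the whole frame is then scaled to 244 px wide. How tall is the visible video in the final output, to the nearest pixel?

105 px

At 950×570 the video is width-limited, so height = 950 × 9/21 ≈ 407.14 px.
The frame scales by 244/950 = 0.2568; 407.14 × 0.2568 ≈ 104.57 px.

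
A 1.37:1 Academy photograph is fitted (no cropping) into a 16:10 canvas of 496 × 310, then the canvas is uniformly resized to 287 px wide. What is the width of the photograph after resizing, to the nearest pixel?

246 px

At 496×310 the photograph is height-limited, so width = 310 × 1.370 ≈ 424.70 px.
Scaling 496 → 287 is ×0.5786, so the width becomes 424.70 × 0.5786 ≈ 245.74 px.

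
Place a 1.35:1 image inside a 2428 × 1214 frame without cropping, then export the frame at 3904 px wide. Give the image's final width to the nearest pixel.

Fitted into 2428×1214, the image spans the height; its width is 1214 × 1.350 ≈ 1638.90 px.
Resizing to 3904 px wide multiplies everything by 1.6079: 1638.90 → 2635.20 px.

2635 px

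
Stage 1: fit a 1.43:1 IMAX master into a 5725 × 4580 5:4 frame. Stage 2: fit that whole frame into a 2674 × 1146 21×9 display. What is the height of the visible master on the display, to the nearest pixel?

1002 px

First fit — 1.43:1 IMAX into 5725×4580 spans the width: 5725.00 × 4003.50.
5:4 in 2674×1146: fills the height, so the intermediate becomes 1432.50 × 1146.00 — a scale of ×0.2502.
So the master's height is 4003.50 × 0.2502 ≈ 1001.75.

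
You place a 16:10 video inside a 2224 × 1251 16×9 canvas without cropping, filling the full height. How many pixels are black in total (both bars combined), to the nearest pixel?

The video is 1251 × 16/10 ≈ 2001.6000 px wide.
2224 − 2001.6000 = 222.4000 px of bars.
Bar area = 222.4000 × 1251 ≈ 278222 px.

278222 pixels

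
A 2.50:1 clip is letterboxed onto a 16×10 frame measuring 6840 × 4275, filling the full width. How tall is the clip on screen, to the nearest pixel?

Content height = 6840 / 2.500 ≈ 2736.00 px.

2736 px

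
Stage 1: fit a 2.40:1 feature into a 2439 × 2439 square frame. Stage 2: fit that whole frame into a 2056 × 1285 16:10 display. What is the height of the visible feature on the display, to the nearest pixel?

535 px

Inside the 2439×2439 canvas the feature is width-limited at 2439.00 × 1016.25.
The square canvas is height-limited in 2056×1285, giving 1285.00 × 1285.00; scale factor 0.5269.
So the feature's height is 1016.25 × 0.5269 ≈ 535.42.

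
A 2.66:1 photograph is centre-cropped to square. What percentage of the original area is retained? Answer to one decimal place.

37.6%

square is narrower than 2.66:1, so the crop keeps the full height and trims the width.
Fraction kept = (1.000)/(2.660) ≈ 37.59%.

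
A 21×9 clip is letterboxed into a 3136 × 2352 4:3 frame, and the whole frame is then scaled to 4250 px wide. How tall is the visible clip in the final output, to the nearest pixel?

1821 px

Fitted into 3136×2352, the clip spans the width; its height is 3136 × 9/21 ≈ 1344.00 px.
The frame scales by 4250/3136 = 1.3552; 1344.00 × 1.3552 ≈ 1821.43 px.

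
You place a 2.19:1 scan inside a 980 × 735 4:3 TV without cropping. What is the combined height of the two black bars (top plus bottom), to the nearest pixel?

288 px

Since 2.190 > 1.333, the scan is width-limited.
Content height = 980 / 2.190 ≈ 447.49 px.
735 − 447.49 = 287.51 px of bars.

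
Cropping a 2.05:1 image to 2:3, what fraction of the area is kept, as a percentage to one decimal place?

32.5%

2:3 is narrower than 2.05:1, so the crop keeps the full height and trims the width.
Area ratio = (0.667)/(2.050) = 32.52% retained.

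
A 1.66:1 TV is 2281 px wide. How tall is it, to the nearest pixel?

Height = 2281 / 1.660 = 1374.10.

1374 px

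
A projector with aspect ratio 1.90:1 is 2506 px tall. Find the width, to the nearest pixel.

4761 px

At 1.90:1, 2506 × 1.900 ≈ 4761.40.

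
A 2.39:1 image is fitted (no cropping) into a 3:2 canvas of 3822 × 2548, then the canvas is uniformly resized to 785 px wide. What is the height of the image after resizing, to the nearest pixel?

328 px

At 3822×2548 the image is width-limited, so height = 3822 / 2.390 ≈ 1599.16 px.
The frame scales by 785/3822 = 0.2054; 1599.16 × 0.2054 ≈ 328.45 px.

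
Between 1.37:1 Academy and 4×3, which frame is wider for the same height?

1.37:1 Academy

1.37 and 4×3 = 1.333; 1.37 > 1.333.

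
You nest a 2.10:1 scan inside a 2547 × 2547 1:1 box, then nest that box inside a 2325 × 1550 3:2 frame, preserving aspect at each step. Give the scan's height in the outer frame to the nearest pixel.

Inside the 2547×2547 canvas the scan is width-limited at 2547.00 × 1212.86.
1:1 in 2325×1550: fills the height, so the intermediate becomes 1550.00 × 1550.00 — a scale of ×0.6086.
So the scan's height is 1212.86 × 0.6086 ≈ 738.10.

738 px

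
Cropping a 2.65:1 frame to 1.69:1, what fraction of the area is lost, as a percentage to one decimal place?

Going from 2.65:1 to 1.69:1 means cutting width while keeping height.
Fraction kept = (1.690)/(2.650) ≈ 63.77%, so 36.23% is lost.

36.2%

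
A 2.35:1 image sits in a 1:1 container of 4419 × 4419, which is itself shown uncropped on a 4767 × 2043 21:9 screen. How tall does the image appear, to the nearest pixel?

869 px

Inside the 4419×4419 canvas the image is width-limited at 4419.00 × 1880.43.
The 1:1 canvas is height-limited in 4767×2043, giving 2043.00 × 2043.00; scale factor 0.4623.
The image scales with it: height 1880.43 × 0.4623 ≈ 869.36.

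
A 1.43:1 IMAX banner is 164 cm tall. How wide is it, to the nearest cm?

164 × 1.430 = 234.52.

235 cm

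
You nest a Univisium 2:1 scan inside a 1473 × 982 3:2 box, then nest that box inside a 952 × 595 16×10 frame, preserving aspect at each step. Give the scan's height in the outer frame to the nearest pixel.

446 px

First fit — Univisium 2:1 into 1473×982 spans the width: 1473.00 × 736.50.
The 3:2 canvas is height-limited in 952×595, giving 892.50 × 595.00; scale factor 0.6059.
So the scan's height is 736.50 × 0.6059 ≈ 446.25.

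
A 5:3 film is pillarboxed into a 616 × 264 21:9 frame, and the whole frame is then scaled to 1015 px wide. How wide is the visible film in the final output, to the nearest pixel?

Fitted into 616×264, the film spans the height; its width is 264 × 5/3 ≈ 440.00 px.
The frame scales by 1015/616 = 1.6477; 440.00 × 1.6477 ≈ 725.00 px.

725 px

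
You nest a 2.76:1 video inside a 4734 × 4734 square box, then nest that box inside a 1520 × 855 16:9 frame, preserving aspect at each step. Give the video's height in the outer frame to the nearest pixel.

2.76:1 in 4734×4734: fills the width, so the video is 4734.00 × 1715.22.
Second fit — the square canvas into 1520×855 spans the height: 855.00 × 855.00 (×0.1806 from 4734×4734).
Applying the same ×0.1806: 1715.22 → 309.78.

310 px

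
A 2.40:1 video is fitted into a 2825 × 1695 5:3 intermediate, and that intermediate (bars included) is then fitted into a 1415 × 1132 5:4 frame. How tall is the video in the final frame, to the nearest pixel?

590 px

First fit — 2.40:1 into 2825×1695 spans the width: 2825.00 × 1177.08.
5:3 in 1415×1132: fills the width, so the intermediate becomes 1415.00 × 849.00 — a scale of ×0.5009.
The video scales with it: height 1177.08 × 0.5009 ≈ 589.58.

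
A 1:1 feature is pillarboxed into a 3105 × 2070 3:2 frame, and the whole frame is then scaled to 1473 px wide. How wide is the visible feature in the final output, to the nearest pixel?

982 px

In the 3105×2070 frame the feature fills the height: width = 2070 × 1/1 ≈ 2070.00 px.
Resizing to 1473 px wide multiplies everything by 0.4744: 2070.00 → 982.00 px.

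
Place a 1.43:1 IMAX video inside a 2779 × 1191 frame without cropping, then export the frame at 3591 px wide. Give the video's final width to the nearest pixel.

In the 2779×1191 frame the video fills the height: width = 1191 × 1.430 ≈ 1703.13 px.
Resizing to 3591 px wide multiplies everything by 1.2922: 1703.13 → 2200.77 px.

2201 px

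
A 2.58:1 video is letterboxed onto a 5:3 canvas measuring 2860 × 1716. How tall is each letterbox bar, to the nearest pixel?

304 px

2.58:1 is wider than 5:3, so it spans the full width.
The video is 2860 / 2.580 ≈ 1108.53 px tall.
Leftover height: 1716 − 1108.53 = 607.47 px → 303.74 each side.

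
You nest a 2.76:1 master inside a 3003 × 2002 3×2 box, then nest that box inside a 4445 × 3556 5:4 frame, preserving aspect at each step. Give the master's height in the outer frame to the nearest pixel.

Inside the 3003×2002 canvas the master is width-limited at 3003.00 × 1088.04.
The 3×2 canvas is width-limited in 4445×3556, giving 4445.00 × 2963.33; scale factor 1.4802.
The master scales with it: height 1088.04 × 1.4802 ≈ 1610.51.

1611 px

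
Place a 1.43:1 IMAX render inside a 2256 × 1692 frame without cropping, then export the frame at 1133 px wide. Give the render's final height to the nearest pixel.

At 2256×1692 the render is width-limited, so height = 2256 / 1.430 ≈ 1577.62 px.
The frame scales by 1133/2256 = 0.5022; 1577.62 × 0.5022 ≈ 792.31 px.

792 px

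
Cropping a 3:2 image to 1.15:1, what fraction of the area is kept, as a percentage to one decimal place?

1.15:1 is narrower than 3:2, so the crop keeps the full height and trims the width.
(1.150)/(1.500) ≈ 0.767 of the area survives.

76.7%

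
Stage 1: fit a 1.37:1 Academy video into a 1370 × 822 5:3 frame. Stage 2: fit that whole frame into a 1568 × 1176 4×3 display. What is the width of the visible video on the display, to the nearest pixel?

Inside the 1370×822 canvas the video is height-limited at 1126.14 × 822.00.
The 5:3 canvas is width-limited in 1568×1176, giving 1568.00 × 940.80; scale factor 1.1445.
The video scales with it: width 1126.14 × 1.1445 ≈ 1288.90.

1289 px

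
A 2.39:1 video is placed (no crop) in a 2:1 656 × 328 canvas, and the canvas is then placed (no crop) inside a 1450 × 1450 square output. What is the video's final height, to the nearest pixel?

607 px

First fit — 2.39:1 into 656×328 spans the width: 656.00 × 274.48.
2:1 in 1450×1450: fills the width, so the intermediate becomes 1450.00 × 725.00 — a scale of ×2.2104.
So the video's height is 274.48 × 2.2104 ≈ 606.69.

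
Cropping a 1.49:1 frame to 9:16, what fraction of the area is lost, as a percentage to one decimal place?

62.2%

Going from 1.49:1 to 9:16 means cutting width while keeping height.
Area ratio = (0.562)/(1.490) = 37.75%; the remaining 62.25% is cropped out.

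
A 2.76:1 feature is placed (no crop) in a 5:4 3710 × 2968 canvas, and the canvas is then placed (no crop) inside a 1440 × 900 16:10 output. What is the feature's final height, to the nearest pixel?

2.76:1 in 3710×2968: fills the width, so the feature is 3710.00 × 1344.20.
The 5:4 canvas is height-limited in 1440×900, giving 1125.00 × 900.00; scale factor 0.3032.
So the feature's height is 1344.20 × 0.3032 ≈ 407.61.

408 px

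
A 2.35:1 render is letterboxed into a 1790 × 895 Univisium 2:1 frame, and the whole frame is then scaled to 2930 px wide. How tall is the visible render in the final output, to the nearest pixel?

At 1790×895 the render is width-limited, so height = 1790 / 2.350 ≈ 761.70 px.
The frame scales by 2930/1790 = 1.6369; 761.70 × 1.6369 ≈ 1246.81 px.

1247 px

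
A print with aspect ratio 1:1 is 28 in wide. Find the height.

Height = 28 × 1/1 = 28.

28 in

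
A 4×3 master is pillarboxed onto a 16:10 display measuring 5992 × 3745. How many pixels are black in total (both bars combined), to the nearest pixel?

4×3 (1.333) < 16:10 (1.600), so the master fills the height.
The master is 3745 × 4/3 ≈ 4993.3333 px wide.
Black = 5992 − 4993.3333 = 998.6667 px.
That's 998.6667 × 3745 ≈ 3740007 black pixels.

3740007 pixels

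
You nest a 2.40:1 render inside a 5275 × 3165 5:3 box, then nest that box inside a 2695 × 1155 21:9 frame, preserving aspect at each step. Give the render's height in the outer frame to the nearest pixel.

Inside the 5275×3165 canvas the render is width-limited at 5275.00 × 2197.92.
Second fit — the 5:3 canvas into 2695×1155 spans the height: 1925.00 × 1155.00 (×0.3649 from 5275×3165).
So the render's height is 2197.92 × 0.3649 ≈ 802.08.

802 px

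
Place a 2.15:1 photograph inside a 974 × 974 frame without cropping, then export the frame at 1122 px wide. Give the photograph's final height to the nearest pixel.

At 974×974 the photograph is width-limited, so height = 974 / 2.150 ≈ 453.02 px.
Resizing to 1122 px wide multiplies everything by 1.1520: 453.02 → 521.86 px.

522 px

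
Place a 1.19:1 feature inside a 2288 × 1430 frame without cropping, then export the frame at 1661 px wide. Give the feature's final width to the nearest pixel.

1235 px

At 2288×1430 the feature is height-limited, so width = 1430 × 1.190 ≈ 1701.70 px.
The frame scales by 1661/2288 = 0.7260; 1701.70 × 0.7260 ≈ 1235.37 px.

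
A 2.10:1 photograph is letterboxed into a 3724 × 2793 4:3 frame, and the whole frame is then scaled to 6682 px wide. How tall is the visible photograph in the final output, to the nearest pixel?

In the 3724×2793 frame the photograph fills the width: height = 3724 / 2.100 ≈ 1773.33 px.
The frame scales by 6682/3724 = 1.7943; 1773.33 × 1.7943 ≈ 3181.90 px.

3182 px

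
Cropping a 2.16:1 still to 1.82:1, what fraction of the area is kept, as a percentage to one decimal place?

Going from 2.16:1 to 1.82:1 means cutting width while keeping height.
Area ratio = (1.820)/(2.160) = 84.26% retained.

84.3%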